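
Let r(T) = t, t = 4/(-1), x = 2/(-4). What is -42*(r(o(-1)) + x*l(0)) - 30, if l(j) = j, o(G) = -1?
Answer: 138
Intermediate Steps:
x = -1/2 (x = 2*(-1/4) = -1/2 ≈ -0.50000)
t = -4 (t = 4*(-1) = -4)
r(T) = -4
-42*(r(o(-1)) + x*l(0)) - 30 = -42*(-4 - 1/2*0) - 30 = -42*(-4 + 0) - 30 = -42*(-4) - 30 = 168 - 30 = 138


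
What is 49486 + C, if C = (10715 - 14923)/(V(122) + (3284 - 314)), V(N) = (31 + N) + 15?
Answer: 77641430/1569 ≈ 49485.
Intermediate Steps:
V(N) = 46 + N
C = -2104/1569 (C = (10715 - 14923)/((46 + 122) + (3284 - 314)) = -4208/(168 + 2970) = -4208/3138 = -4208*1/3138 = -2104/1569 ≈ -1.3410)
49486 + C = 49486 - 2104/1569 = 77641430/1569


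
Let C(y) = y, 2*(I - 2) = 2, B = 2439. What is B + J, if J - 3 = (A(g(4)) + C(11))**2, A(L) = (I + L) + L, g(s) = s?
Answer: 2926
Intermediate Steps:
I = 3 (I = 2 + (1/2)*2 = 2 + 1 = 3)
A(L) = 3 + 2*L (A(L) = (3 + L) + L = 3 + 2*L)
J = 487 (J = 3 + ((3 + 2*4) + 11)**2 = 3 + ((3 + 8) + 11)**2 = 3 + (11 + 11)**2 = 3 + 22**2 = 3 + 484 = 487)
B + J = 2439 + 487 = 2926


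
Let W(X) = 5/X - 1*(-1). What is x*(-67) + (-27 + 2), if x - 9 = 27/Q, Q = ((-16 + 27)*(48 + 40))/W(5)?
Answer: -305761/484 ≈ -631.74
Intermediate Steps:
W(X) = 1 + 5/X (W(X) = 5/X + 1 = 1 + 5/X)
Q = 484 (Q = ((-16 + 27)*(48 + 40))/(((5 + 5)/5)) = (11*88)/(((⅕)*10)) = 968/2 = 968*(½) = 484)
x = 4383/484 (x = 9 + 27/484 = 4383/484 ≈ 9.0558)
x*(-67) + (-27 + 2) = (4383/484)*(-67) + (-27 + 2) = -293661/484 - 25 = -305761/484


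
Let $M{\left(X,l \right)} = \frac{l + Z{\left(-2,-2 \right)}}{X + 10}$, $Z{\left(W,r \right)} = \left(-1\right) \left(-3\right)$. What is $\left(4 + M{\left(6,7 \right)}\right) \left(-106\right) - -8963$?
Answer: $\frac{33891}{4} \approx 8472.8$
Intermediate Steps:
$Z{\left(W,r \right)} = 3$
$M{\left(X,l \right)} = \frac{3 + l}{10 + X}$ ($M{\left(X,l \right)} = \frac{l + 3}{X + 10} = \frac{3 + l}{10 + X}$)
$\left(4 + M{\left(6,7 \right)}\right) \left(-106\right) - -8963 = \left(4 + \frac{3 + 7}{10 + 6}\right) \left(-106\right) - -8963 = \left(4 + \frac{1}{16} \cdot 10\right) \left(-106\right) + 8963 = \left(4 + \frac{5}{8}\right) \left(-106\right) + 8963 = \frac{37}{8} \left(-106\right) + 8963 = - \frac{1961}{4} + 8963 = \frac{33891}{4}$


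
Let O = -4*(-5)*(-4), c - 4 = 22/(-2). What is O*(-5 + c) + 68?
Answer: 1028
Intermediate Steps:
c = -7 (c = 4 + 22/(-2) = 4 + 22*(-½) = 4 - 11 = -7)
O = -80 (O = 20*(-4) = -80)
O*(-5 + c) + 68 = -80*(-5 - 7) + 68 = -80*(-12) + 68 = 960 + 68 = 1028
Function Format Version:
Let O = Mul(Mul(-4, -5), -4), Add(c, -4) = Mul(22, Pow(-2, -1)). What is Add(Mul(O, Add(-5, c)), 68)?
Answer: 1028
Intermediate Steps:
c = -7 (c = Add(4, Mul(22, Pow(-2, -1))) = Add(4, Mul(22, Rational(-1, 2))) = Add(4, -11) = -7)
O = -80 (O = Mul(20, -4) = -80)
Add(Mul(O, Add(-5, c)), 68) = Add(Mul(-80, Add(-5, -7)), 68) = Add(Mul(-80, -12), 68) = Add(960, 68) = 1028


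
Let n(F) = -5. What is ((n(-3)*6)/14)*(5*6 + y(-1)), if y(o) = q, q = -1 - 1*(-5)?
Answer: -510/7 ≈ -72.857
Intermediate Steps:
q = 4 (q = -1 + 5 = 4)
y(o) = 4
((n(-3)*6)/14)*(5*6 + y(-1)) = (-5*6/14)*(5*6 + 4) = (-30*1/14)*(30 + 4) = -15/7*34 = -510/7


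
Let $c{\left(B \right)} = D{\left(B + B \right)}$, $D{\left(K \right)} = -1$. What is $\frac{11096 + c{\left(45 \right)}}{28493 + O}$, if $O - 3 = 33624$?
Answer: $\frac{2219}{12424} \approx 0.17861$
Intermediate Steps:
$O = 33627$ ($O = 3 + 33624 = 33627$)
$c{\left(B \right)} = -1$
$\frac{11096 + c{\left(45 \right)}}{28493 + O} = \frac{11096 - 1}{28493 + 33627} = \frac{11095}{62120} = 11095 \cdot \frac{1}{62120} = \frac{2219}{12424}$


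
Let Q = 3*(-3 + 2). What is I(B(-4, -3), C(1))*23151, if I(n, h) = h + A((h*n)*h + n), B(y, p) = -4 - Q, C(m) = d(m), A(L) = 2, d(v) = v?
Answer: 69453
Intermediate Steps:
C(m) = m
Q = -3 (Q = 3*(-1) = -3)
B(y, p) = -1 (B(y, p) = -4 - 1*(-3) = -4 + 3 = -1)
I(n, h) = 2 + h (I(n, h) = h + 2 = 2 + h)
I(B(-4, -3), C(1))*23151 = (2 + 1)*23151 = 3*23151 = 69453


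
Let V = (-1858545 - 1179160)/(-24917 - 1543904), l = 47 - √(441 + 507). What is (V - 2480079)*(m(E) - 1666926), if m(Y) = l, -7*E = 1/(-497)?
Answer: 6485487777815240366/1568821 + 7781593958308*√237/1568821 ≈ 4.1341e+12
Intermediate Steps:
E = 1/3479 (E = -⅐/(-497) = -⅐*(-1/497) = 1/3479 ≈ 0.00028744)
l = 47 - 2*√237 (l = 47 - √948 = 47 - 2*√237 ≈ 16.210)
V = 3037705/1568821 (V = -3037705/(-1568821) = -3037705*(-1/1568821) = 3037705/1568821 ≈ 1.9363)
m(Y) = 47 - 2*√237
(V - 2480079)*(m(E) - 1666926) = (3037705/1568821 - 2480079)*((47 - 2*√237) - 1666926) = -3890796979154*(-1666879 - 2*√237)/1568821 = 6485487777815240366/1568821 + 7781593958308*√237/1568821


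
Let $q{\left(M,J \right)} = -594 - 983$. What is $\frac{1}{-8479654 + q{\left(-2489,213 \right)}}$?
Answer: $- \frac{1}{8481231} \approx -1.1791 \cdot 10^{-7}$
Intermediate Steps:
$q{\left(M,J \right)} = -1577$ ($q{\left(M,J \right)} = -594 - 983 = -1577$)
$\frac{1}{-8479654 + q{\left(-2489,213 \right)}} = \frac{1}{-8479654 - 1577} = \frac{1}{-8481231} = - \frac{1}{8481231}$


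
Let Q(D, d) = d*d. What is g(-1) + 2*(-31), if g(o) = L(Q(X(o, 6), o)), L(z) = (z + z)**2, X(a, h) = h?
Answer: -58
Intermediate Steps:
Q(D, d) = d**2
L(z) = 4*z**2 (L(z) = (2*z)**2 = 4*z**2)
g(o) = 4*o**4 (g(o) = 4*(o**2)**2 = 4*o**4)
g(-1) + 2*(-31) = 4*(-1)**4 + 2*(-31) = 4*1 - 62 = 4 - 62 = -58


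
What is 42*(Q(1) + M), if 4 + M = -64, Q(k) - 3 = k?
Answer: -2688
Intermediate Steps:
Q(k) = 3 + k
M = -68 (M = -4 - 64 = -68)
42*(Q(1) + M) = 42*((3 + 1) - 68) = 42*(4 - 68) = 42*(-64) = -2688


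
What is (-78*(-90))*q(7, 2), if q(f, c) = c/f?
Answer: 14040/7 ≈ 2005.7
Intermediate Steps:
(-78*(-90))*q(7, 2) = (-78*(-90))*(2/7) = 7020*(2*(⅐)) = 7020*(2/7) = 14040/7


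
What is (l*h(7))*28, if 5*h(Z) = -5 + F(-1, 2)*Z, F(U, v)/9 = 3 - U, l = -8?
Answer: -55328/5 ≈ -11066.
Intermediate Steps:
F(U, v) = 27 - 9*U (F(U, v) = 9*(3 - U) = 27 - 9*U)
h(Z) = -1 + 36*Z/5 (h(Z) = (-5 + (27 - 9*(-1))*Z)/5 = (-5 + (27 + 9)*Z)/5 = (-5 + 36*Z)/5 = -1 + 36*Z/5)
(l*h(7))*28 = -8*(-1 + (36/5)*7)*28 = -8*(-1 + 252/5)*28 = -8*247/5*28 = -1976/5*28 = -55328/5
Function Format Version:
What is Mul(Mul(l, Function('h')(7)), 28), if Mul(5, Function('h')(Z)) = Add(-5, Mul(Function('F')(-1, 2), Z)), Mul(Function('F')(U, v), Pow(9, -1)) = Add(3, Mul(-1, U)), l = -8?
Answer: Rational(-55328, 5) ≈ -11066.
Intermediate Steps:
Function('F')(U, v) = Add(27, Mul(-9, U)) (Function('F')(U, v) = Mul(9, Add(3, Mul(-1, U))) = Add(27, Mul(-9, U)))
Function('h')(Z) = Add(-1, Mul(Rational(36, 5), Z)) (Function('h')(Z) = Mul(Rational(1, 5), Add(-5, Mul(Add(27, Mul(-9, -1)), Z))) = Mul(Rational(1, 5), Add(-5, Mul(Add(27, 9), Z))) = Mul(Rational(1, 5), Add(-5, Mul(36, Z))) = Add(-1, Mul(Rational(36, 5), Z)))
Mul(Mul(l, Function('h')(7)), 28) = Mul(Mul(-8, Add(-1, Mul(Rational(36, 5), 7))), 28) = Mul(Mul(-8, Add(-1, Rational(252, 5))), 28) = Mul(Mul(-8, Rational(247, 5)), 28) = Mul(Rational(-1976, 5), 28) = Rational(-55328, 5)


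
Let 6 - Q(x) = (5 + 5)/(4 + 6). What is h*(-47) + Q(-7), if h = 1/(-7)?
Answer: 82/7 ≈ 11.714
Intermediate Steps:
h = -⅐ ≈ -0.14286
Q(x) = 5 (Q(x) = 6 - (5 + 5)/(4 + 6) = 6 - 10/10 = 6 - 1*1 = 6 - 1 = 5)
h*(-47) + Q(-7) = -⅐*(-47) + 5 = 47/7 + 5 = 82/7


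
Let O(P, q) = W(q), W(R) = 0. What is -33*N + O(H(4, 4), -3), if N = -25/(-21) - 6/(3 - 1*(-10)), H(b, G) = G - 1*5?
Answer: -2189/91 ≈ -24.055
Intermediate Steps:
H(b, G) = -5 + G (H(b, G) = G - 5 = -5 + G)
O(P, q) = 0
N = 199/273 (N = -25*(-1/21) - 6/(3 + 10) = 25/21 - 6/13 = 199/273 ≈ 0.72894)
-33*N + O(H(4, 4), -3) = -33*199/273 + 0 = -2189/91 + 0 = -2189/91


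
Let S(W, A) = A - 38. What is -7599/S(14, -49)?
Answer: 2533/29 ≈ 87.345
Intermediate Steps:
S(W, A) = -38 + A
-7599/S(14, -49) = -7599/(-38 - 49) = -7599/(-87) = -7599*(-1/87) = 2533/29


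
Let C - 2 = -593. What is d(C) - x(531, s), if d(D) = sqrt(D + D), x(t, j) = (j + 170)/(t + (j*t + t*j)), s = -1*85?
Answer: 85/89739 + I*sqrt(1182) ≈ 0.00094719 + 34.38*I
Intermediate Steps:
C = -591 (C = 2 - 593 = -591)
s = -85
x(t, j) = (170 + j)/(t + 2*j*t) (x(t, j) = (170 + j)/(t + (j*t + j*t)) = (170 + j)/(t + 2*j*t))
d(D) = sqrt(2)*sqrt(D) (d(D) = sqrt(2*D) = sqrt(2)*sqrt(D))
d(C) - x(531, s) = sqrt(2)*sqrt(-591) - (170 - 85)/(531*(1 + 2*(-85))) = sqrt(2)*(I*sqrt(591)) - 85/(531*(1 - 170)) = I*sqrt(1182) - 85/(531*(-169)) = I*sqrt(1182) - (-1)*85/(531*169) = I*sqrt(1182) - 1*(-85/89739) = I*sqrt(1182) + 85/89739 = 85/89739 + I*sqrt(1182)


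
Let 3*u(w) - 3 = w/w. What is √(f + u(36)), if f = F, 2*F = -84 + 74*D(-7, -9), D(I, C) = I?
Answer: I*√2697/3 ≈ 17.311*I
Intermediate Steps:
F = -301 (F = (-84 + 74*(-7))/2 = (-84 - 518)/2 = (½)*(-602) = -301)
u(w) = 4/3 (u(w) = 1 + (w/w)/3 = 1 + (⅓)*1 = 1 + ⅓ = 4/3)
f = -301
√(f + u(36)) = √(-301 + 4/3) = √(-899/3) = I*√2697/3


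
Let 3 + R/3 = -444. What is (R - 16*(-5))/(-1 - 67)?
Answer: 1261/68 ≈ 18.544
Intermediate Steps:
R = -1341 (R = -9 + 3*(-444) = -9 - 1332 = -1341)
(R - 16*(-5))/(-1 - 67) = (-1341 - 16*(-5))/(-1 - 67) = (-1341 + 80)/(-68) = -1261*(-1/68) = 1261/68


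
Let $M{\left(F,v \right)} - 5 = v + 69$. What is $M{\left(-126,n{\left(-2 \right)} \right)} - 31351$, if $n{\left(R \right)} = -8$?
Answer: $-31285$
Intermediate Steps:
$M{\left(F,v \right)} = 74 + v$ ($M{\left(F,v \right)} = 5 + \left(v + 69\right) = 5 + \left(69 + v\right) = 74 + v$)
$M{\left(-126,n{\left(-2 \right)} \right)} - 31351 = \left(74 - 8\right) - 31351 = 66 - 31351 = -31285$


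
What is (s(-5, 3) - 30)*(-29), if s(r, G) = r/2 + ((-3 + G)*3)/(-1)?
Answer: 1885/2 ≈ 942.50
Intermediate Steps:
s(r, G) = 9 + r/2 - 3*G (s(r, G) = r*(½) + (-9 + 3*G)*(-1) = r/2 + (9 - 3*G) = 9 + r/2 - 3*G)
(s(-5, 3) - 30)*(-29) = ((9 + (½)*(-5) - 3*3) - 30)*(-29) = ((9 - 5/2 - 9) - 30)*(-29) = (-5/2 - 30)*(-29) = -65/2*(-29) = 1885/2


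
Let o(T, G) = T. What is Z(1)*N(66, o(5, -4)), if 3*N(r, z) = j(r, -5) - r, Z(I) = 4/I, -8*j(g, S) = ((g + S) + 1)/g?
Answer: -17455/198 ≈ -88.157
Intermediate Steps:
j(g, S) = -(1 + S + g)/(8*g) (j(g, S) = -((g + S) + 1)/(8*g) = -((S + g) + 1)/(8*g) = -(1 + S + g)/(8*g))
N(r, z) = -r/3 + (4 - r)/(24*r) (N(r, z) = ((-1 - 1*(-5) - r)/(8*r) - r)/3 = ((-1 + 5 - r)/(8*r) - r)/3 = ((4 - r)/(8*r) - r)/3 = (-r + (4 - r)/(8*r))/3 = -r/3 + (4 - r)/(24*r))
Z(1)*N(66, o(5, -4)) = (4/1)*((1/24)*(4 - 1*66 - 8*66**2)/66) = (4*1)*((1/24)*(1/66)*(4 - 66 - 8*4356)) = 4*((1/24)*(1/66)*(4 - 66 - 34848)) = 4*((1/24)*(1/66)*(-34910)) = 4*(-17455/792) = -17455/198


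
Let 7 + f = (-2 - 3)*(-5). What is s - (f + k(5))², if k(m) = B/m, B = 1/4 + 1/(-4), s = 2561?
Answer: 2237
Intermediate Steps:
f = 18 (f = -7 + (-2 - 3)*(-5) = -7 - 5*(-5) = -7 + 25 = 18)
B = 0 (B = 1*(¼) + 1*(-¼) = ¼ - ¼ = 0)
k(m) = 0 (k(m) = 0/m = 0)
s - (f + k(5))² = 2561 - (18 + 0)² = 2561 - 1*18² = 2561 - 1*324 = 2561 - 324 = 2237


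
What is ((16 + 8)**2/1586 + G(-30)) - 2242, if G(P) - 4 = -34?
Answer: -1801408/793 ≈ -2271.6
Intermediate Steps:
G(P) = -30 (G(P) = 4 - 34 = -30)
((16 + 8)**2/1586 + G(-30)) - 2242 = ((16 + 8)**2/1586 - 30) - 2242 = (24**2*(1/1586) - 30) - 2242 = (576*(1/1586) - 30) - 2242 = (288/793 - 30) - 2242 = -23502/793 - 2242 = -1801408/793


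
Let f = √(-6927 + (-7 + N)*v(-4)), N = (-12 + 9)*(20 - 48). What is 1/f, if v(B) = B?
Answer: -I*√7235/7235 ≈ -0.011757*I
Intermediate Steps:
N = 84 (N = -3*(-28) = 84)
f = I*√7235 (f = √(-6927 + (-7 + 84)*(-4)) = √(-6927 + 77*(-4)) = √(-6927 - 308) = √(-7235) = I*√7235 ≈ 85.059*I)
1/f = 1/(I*√7235) = -I*√7235/7235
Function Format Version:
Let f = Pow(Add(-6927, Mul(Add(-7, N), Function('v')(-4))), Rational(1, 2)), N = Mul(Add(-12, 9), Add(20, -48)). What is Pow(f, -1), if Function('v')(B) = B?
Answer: Mul(Rational(-1, 7235), I, Pow(7235, Rational(1, 2))) ≈ Mul(-0.011757, I)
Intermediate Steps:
N = 84 (N = Mul(-3, -28) = 84)
f = Mul(I, Pow(7235, Rational(1, 2))) (f = Pow(Add(-6927, Mul(Add(-7, 84), -4)), Rational(1, 2)) = Pow(Add(-6927, Mul(77, -4)), Rational(1, 2)) = Pow(Add(-6927, -308), Rational(1, 2)) = Pow(-7235, Rational(1, 2)) = Mul(I, Pow(7235, Rational(1, 2))) ≈ Mul(85.059, I))
Pow(f, -1) = Pow(Mul(I, Pow(7235, Rational(1, 2))), -1) = Mul(Rational(-1, 7235), I, Pow(7235, Rational(1, 2)))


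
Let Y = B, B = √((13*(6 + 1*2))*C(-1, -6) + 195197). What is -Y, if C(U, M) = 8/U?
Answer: -√194365 ≈ -440.87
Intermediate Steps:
B = √194365 (B = √((13*(6 + 1*2))*(8/(-1)) + 195197) = √((13*(6 + 2))*(8*(-1)) + 195197) = √((13*8)*(-8) + 195197) = √(104*(-8) + 195197) = √(-832 + 195197) = √194365 ≈ 440.87)
Y = √194365 ≈ 440.87
-Y = -√194365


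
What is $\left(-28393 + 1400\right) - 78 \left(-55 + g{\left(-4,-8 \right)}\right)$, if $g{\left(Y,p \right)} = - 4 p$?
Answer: $-25199$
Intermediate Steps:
$\left(-28393 + 1400\right) - 78 \left(-55 + g{\left(-4,-8 \right)}\right) = \left(-28393 + 1400\right) - 78 \left(-55 - -32\right) = -26993 - 78 \left(-55 + 32\right) = -26993 - -1794 = -26993 + 1794 = -25199$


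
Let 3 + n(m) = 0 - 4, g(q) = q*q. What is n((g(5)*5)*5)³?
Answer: -343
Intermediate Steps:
g(q) = q²
n(m) = -7 (n(m) = -3 + (0 - 4) = -3 - 4 = -7)
n((g(5)*5)*5)³ = (-7)³ = -343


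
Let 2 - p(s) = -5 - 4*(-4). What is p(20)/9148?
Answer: -9/9148 ≈ -0.00098382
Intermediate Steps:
p(s) = -9 (p(s) = 2 - (-5 - 4*(-4)) = 2 - (-5 + 16) = 2 - 1*11 = 2 - 11 = -9)
p(20)/9148 = -9/9148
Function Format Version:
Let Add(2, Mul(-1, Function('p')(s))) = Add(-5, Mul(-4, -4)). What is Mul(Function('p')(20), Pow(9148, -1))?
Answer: Rational(-9, 9148) ≈ -0.00098382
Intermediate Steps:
Function('p')(s) = -9 (Function('p')(s) = Add(2, Mul(-1, Add(-5, Mul(-4, -4)))) = Add(2, Mul(-1, Add(-5, 16))) = Add(2, Mul(-1, 11)) = Add(2, -11) = -9)
Mul(Function('p')(20), Pow(9148, -1)) = Mul(-9, Pow(9148, -1)) = Mul(-9, Rational(1, 9148)) = Rational(-9, 9148)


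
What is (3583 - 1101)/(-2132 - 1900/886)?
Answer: -549763/472713 ≈ -1.1630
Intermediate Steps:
(3583 - 1101)/(-2132 - 1900/886) = 2482/(-2132 - 1900*1/886) = 2482/(-2132 - 950/443) = 2482/(-945426/443) = 2482*(-443/945426) = -549763/472713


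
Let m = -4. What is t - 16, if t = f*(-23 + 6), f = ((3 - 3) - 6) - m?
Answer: 18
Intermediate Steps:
f = -2 (f = ((3 - 3) - 6) - 1*(-4) = (0 - 6) + 4 = -6 + 4 = -2)
t = 34 (t = -2*(-23 + 6) = -2*(-17) = 34)
t - 16 = 34 - 16 = 18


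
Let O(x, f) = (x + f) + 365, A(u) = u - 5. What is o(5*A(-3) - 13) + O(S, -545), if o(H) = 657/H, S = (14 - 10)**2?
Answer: -9349/53 ≈ -176.40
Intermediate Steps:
S = 16 (S = 4**2 = 16)
A(u) = -5 + u
O(x, f) = 365 + f + x (O(x, f) = (f + x) + 365 = 365 + f + x)
o(5*A(-3) - 13) + O(S, -545) = 657/(5*(-5 - 3) - 13) + (365 - 545 + 16) = 657/(5*(-8) - 13) - 164 = 657/(-40 - 13) - 164 = 657/(-53) - 164 = 657*(-1/53) - 164 = -657/53 - 164 = -9349/53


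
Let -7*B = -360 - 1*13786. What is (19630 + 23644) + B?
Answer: 317064/7 ≈ 45295.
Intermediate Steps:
B = 14146/7 (B = -(-360 - 1*13786)/7 = -(-360 - 13786)/7 = -1/7*(-14146) = 14146/7 ≈ 2020.9)
(19630 + 23644) + B = (19630 + 23644) + 14146/7 = 43274 + 14146/7 = 317064/7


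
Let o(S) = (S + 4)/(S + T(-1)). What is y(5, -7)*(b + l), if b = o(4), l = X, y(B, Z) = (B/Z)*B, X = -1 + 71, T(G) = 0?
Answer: -1800/7 ≈ -257.14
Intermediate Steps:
X = 70
y(B, Z) = B**2/Z
l = 70
o(S) = (4 + S)/S (o(S) = (S + 4)/(S + 0) = (4 + S)/S)
b = 2 (b = (4 + 4)/4 = (1/4)*8 = 2)
y(5, -7)*(b + l) = (5**2/(-7))*(2 + 70) = (25*(-1/7))*72 = -25/7*72 = -1800/7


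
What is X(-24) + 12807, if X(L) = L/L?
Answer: 12808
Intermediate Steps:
X(L) = 1
X(-24) + 12807 = 1 + 12807 = 12808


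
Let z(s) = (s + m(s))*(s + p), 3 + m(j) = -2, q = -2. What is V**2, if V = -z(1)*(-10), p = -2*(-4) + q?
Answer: 78400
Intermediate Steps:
p = 6 (p = -2*(-4) - 2 = 8 - 2 = 6)
m(j) = -5 (m(j) = -3 - 2 = -5)
z(s) = (-5 + s)*(6 + s) (z(s) = (s - 5)*(s + 6) = (-5 + s)*(6 + s))
V = -280 (V = -(-30 + 1 + 1**2)*(-10) = -(-30 + 1 + 1)*(-10) = -1*(-28)*(-10) = 28*(-10) = -280)
V**2 = (-280)**2 = 78400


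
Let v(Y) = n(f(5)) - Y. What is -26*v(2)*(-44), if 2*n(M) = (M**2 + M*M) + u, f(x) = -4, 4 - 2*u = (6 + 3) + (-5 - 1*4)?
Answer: 17160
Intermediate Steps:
u = 2 (u = 2 - ((6 + 3) + (-5 - 1*4))/2 = 2 - (9 + (-5 - 4))/2 = 2 - (9 - 9)/2 = 2 - 1/2*0 = 2 + 0 = 2)
n(M) = 1 + M**2 (n(M) = ((M**2 + M*M) + 2)/2 = ((M**2 + M**2) + 2)/2 = (2*M**2 + 2)/2 = (2 + 2*M**2)/2 = 1 + M**2)
v(Y) = 17 - Y (v(Y) = (1 + (-4)**2) - Y = (1 + 16) - Y = 17 - Y)
-26*v(2)*(-44) = -26*(17 - 1*2)*(-44) = -26*(17 - 2)*(-44) = -26*15*(-44) = -390*(-44) = 17160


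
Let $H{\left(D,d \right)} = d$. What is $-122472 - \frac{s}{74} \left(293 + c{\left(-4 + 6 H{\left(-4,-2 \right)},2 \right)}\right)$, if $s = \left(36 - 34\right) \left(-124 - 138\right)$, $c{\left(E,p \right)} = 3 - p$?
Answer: $- \frac{4454436}{37} \approx -1.2039 \cdot 10^{5}$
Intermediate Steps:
$s = -524$ ($s = 2 \left(-262\right) = -524$)
$-122472 - \frac{s}{74} \left(293 + c{\left(-4 + 6 H{\left(-4,-2 \right)},2 \right)}\right) = -122472 - - \frac{524}{74} \left(293 + \left(3 - 2\right)\right) = -122472 - \left(-524\right) \frac{1}{74} \left(293 + \left(3 - 2\right)\right) = -122472 - - \frac{262 \left(293 + 1\right)}{37} = -122472 - \left(- \frac{262}{37}\right) 294 = -122472 - - \frac{77028}{37} = -122472 + \frac{77028}{37} = - \frac{4454436}{37}$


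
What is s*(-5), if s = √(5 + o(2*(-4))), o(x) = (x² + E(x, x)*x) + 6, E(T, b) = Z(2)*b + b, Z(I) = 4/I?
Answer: -5*√267 ≈ -81.701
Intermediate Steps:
E(T, b) = 3*b (E(T, b) = (4/2)*b + b = (4*(½))*b + b = 2*b + b = 3*b)
o(x) = 6 + 4*x² (o(x) = (x² + (3*x)*x) + 6 = (x² + 3*x²) + 6 = 4*x² + 6 = 6 + 4*x²)
s = √267 (s = √(5 + (6 + 4*(2*(-4))²)) = √(5 + (6 + 4*(-8)²)) = √(5 + (6 + 4*64)) = √(5 + (6 + 256)) = √(5 + 262) = √267 ≈ 16.340)
s*(-5) = √267*(-5) = -5*√267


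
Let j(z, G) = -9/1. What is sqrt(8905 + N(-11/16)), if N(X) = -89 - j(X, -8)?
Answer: 5*sqrt(353) ≈ 93.942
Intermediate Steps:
j(z, G) = -9 (j(z, G) = -9*1 = -9)
N(X) = -80 (N(X) = -89 - 1*(-9) = -89 + 9 = -80)
sqrt(8905 + N(-11/16)) = sqrt(8905 - 80) = sqrt(8825) = 5*sqrt(353)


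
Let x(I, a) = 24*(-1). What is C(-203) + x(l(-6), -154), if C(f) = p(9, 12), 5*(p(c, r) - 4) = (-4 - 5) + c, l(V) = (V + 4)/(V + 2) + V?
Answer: -20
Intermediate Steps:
l(V) = V + (4 + V)/(2 + V) (l(V) = (4 + V)/(2 + V) + V = V + (4 + V)/(2 + V))
p(c, r) = 11/5 + c/5 (p(c, r) = 4 + ((-4 - 5) + c)/5 = 4 + (-9 + c)/5 = 4 + (-9/5 + c/5) = 11/5 + c/5)
C(f) = 4 (C(f) = 11/5 + (⅕)*9 = 11/5 + 9/5 = 4)
x(I, a) = -24
C(-203) + x(l(-6), -154) = 4 - 24 = -20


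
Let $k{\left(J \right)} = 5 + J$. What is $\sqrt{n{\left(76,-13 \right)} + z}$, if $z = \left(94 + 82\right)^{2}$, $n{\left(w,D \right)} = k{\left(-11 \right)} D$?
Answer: $\sqrt{31054} \approx 176.22$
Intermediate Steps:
$n{\left(w,D \right)} = - 6 D$ ($n{\left(w,D \right)} = \left(5 - 11\right) D = - 6 D$)
$z = 30976$ ($z = 176^{2} = 30976$)
$\sqrt{n{\left(76,-13 \right)} + z} = \sqrt{\left(-6\right) \left(-13\right) + 30976} = \sqrt{78 + 30976} = \sqrt{31054}$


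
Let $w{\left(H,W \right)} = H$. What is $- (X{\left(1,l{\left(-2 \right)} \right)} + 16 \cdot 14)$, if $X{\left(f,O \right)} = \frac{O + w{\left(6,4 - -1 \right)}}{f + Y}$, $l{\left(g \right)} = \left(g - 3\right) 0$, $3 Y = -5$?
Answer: $-215$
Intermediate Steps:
$Y = - \frac{5}{3}$ ($Y = \frac{1}{3} \left(-5\right) = - \frac{5}{3} \approx -1.6667$)
$l{\left(g \right)} = 0$ ($l{\left(g \right)} = \left(-3 + g\right) 0 = 0$)
$X{\left(f,O \right)} = \frac{6 + O}{- \frac{5}{3} + f}$ ($X{\left(f,O \right)} = \frac{O + 6}{f - \frac{5}{3}} = \frac{6 + O}{- \frac{5}{3} + f}$)
$- (X{\left(1,l{\left(-2 \right)} \right)} + 16 \cdot 14) = - (\frac{3 \left(6 + 0\right)}{-5 + 3 \cdot 1} + 16 \cdot 14) = - (3 \frac{1}{-5 + 3} \cdot 6 + 224) = - (3 \frac{1}{-2} \cdot 6 + 224) = - (3 \left(- \frac{1}{2}\right) 6 + 224) = - (-9 + 224) = \left(-1\right) 215 = -215$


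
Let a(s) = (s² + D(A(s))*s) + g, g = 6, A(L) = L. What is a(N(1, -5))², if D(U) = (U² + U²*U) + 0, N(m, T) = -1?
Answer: 49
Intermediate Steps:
D(U) = U² + U³ (D(U) = (U² + U³) + 0 = U² + U³)
a(s) = 6 + s² + s³*(1 + s) (a(s) = (s² + (s²*(1 + s))*s) + 6 = (s² + s³*(1 + s)) + 6 = 6 + s² + s³*(1 + s))
a(N(1, -5))² = (6 + (-1)² + (-1)³*(1 - 1))² = (6 + 1 - 1*0)² = (6 + 1 + 0)² = 7² = 49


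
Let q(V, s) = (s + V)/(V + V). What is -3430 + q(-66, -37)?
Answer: -452657/132 ≈ -3429.2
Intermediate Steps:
q(V, s) = (V + s)/(2*V) (q(V, s) = (V + s)/((2*V)) = (V + s)*(1/(2*V)) = (V + s)/(2*V))
-3430 + q(-66, -37) = -3430 + (½)*(-66 - 37)/(-66) = -3430 + (½)*(-1/66)*(-103) = -3430 + 103/132 = -452657/132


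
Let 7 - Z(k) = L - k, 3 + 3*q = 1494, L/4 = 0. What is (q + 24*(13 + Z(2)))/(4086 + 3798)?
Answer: 1025/7884 ≈ 0.13001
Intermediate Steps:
L = 0 (L = 4*0 = 0)
q = 497 (q = -1 + (⅓)*1494 = -1 + 498 = 497)
Z(k) = 7 + k (Z(k) = 7 - (0 - k) = 7 - (-1)*k = 7 + k)
(q + 24*(13 + Z(2)))/(4086 + 3798) = (497 + 24*(13 + (7 + 2)))/(4086 + 3798) = (497 + 24*(13 + 9))/7884 = (497 + 24*22)*(1/7884) = (497 + 528)*(1/7884) = 1025*(1/7884) = 1025/7884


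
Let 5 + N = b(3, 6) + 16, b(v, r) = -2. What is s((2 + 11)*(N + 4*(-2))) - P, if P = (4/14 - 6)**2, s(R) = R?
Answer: -963/49 ≈ -19.653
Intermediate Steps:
N = 9 (N = -5 + (-2 + 16) = -5 + 14 = 9)
P = 1600/49 (P = (4*(1/14) - 6)**2 = (2/7 - 6)**2 = (-40/7)**2 = 1600/49 ≈ 32.653)
s((2 + 11)*(N + 4*(-2))) - P = (2 + 11)*(9 + 4*(-2)) - 1*1600/49 = 13*(9 - 8) - 1600/49 = 13*1 - 1600/49 = 13 - 1600/49 = -963/49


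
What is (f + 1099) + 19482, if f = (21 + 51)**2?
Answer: 25765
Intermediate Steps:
f = 5184 (f = 72**2 = 5184)
(f + 1099) + 19482 = (5184 + 1099) + 19482 = 6283 + 19482 = 25765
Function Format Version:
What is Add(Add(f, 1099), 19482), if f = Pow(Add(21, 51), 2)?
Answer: 25765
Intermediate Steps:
f = 5184 (f = Pow(72, 2) = 5184)
Add(Add(f, 1099), 19482) = Add(Add(5184, 1099), 19482) = Add(6283, 19482) = 25765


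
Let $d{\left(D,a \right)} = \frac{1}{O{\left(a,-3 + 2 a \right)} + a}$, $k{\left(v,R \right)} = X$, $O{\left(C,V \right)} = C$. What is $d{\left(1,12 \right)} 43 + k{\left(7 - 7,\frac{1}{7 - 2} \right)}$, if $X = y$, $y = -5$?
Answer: $- \frac{77}{24} \approx -3.2083$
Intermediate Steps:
$X = -5$
$k{\left(v,R \right)} = -5$
$d{\left(D,a \right)} = \frac{1}{2 a}$ ($d{\left(D,a \right)} = \frac{1}{a + a} = \frac{1}{2 a}$)
$d{\left(1,12 \right)} 43 + k{\left(7 - 7,\frac{1}{7 - 2} \right)} = \frac{1}{2 \cdot 12} \cdot 43 - 5 = \frac{1}{2} \cdot \frac{1}{12} \cdot 43 - 5 = \frac{1}{24} \cdot 43 - 5 = \frac{43}{24} - 5 = - \frac{77}{24}$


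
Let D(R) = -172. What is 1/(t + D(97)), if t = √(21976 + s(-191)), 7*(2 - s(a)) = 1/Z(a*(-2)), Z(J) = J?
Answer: -459928/20338445 - √157148763254/20338445 ≈ -0.042105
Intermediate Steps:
s(a) = 2 + 1/(14*a) (s(a) = 2 - (-1/(2*a))/7 = 2 - (-1)/(14*a) = 2 + 1/(14*a))
t = √157148763254/2674 (t = √(21976 + (2 + (1/14)/(-191))) = √(21976 + (2 + (1/14)*(-1/191))) = √(21976 + (2 - 1/2674)) = √(21976 + 5347/2674) = √(58769171/2674) = √157148763254/2674 ≈ 148.25)
1/(t + D(97)) = 1/(√157148763254/2674 - 172) = 1/(-172 + √157148763254/2674)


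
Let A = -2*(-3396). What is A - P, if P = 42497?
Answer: -35705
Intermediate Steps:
A = 6792
A - P = 6792 - 1*42497 = 6792 - 42497 = -35705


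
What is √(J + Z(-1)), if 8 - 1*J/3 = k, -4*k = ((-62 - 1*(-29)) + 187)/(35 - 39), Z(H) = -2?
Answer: I*√110/4 ≈ 2.622*I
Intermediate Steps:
k = 77/8 (k = -((-62 - 1*(-29)) + 187)/(4*(35 - 39)) = -((-62 + 29) + 187)/(4*(-4)) = -(-33 + 187)*(-1)/(4*4) = -77*(-1)/(2*4) = -¼*(-77/2) = 77/8 ≈ 9.6250)
J = -39/8 (J = 24 - 3*77/8 = 24 - 231/8 = -39/8 ≈ -4.8750)
√(J + Z(-1)) = √(-39/8 - 2) = √(-55/8) = I*√110/4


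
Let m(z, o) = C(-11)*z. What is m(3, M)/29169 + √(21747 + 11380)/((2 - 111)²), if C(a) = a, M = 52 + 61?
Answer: -11/9723 + √33127/11881 ≈ 0.014188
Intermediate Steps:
M = 113
m(z, o) = -11*z
m(3, M)/29169 + √(21747 + 11380)/((2 - 111)²) = -11*3/29169 + √(21747 + 11380)/((2 - 111)²) = -33*1/29169 + √33127/((-109)²) = -11/9723 + √33127/11881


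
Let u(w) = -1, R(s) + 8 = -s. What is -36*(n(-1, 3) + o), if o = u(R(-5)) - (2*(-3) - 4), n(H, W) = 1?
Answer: -360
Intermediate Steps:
R(s) = -8 - s
o = 9 (o = -1 - (2*(-3) - 4) = -1 - (-6 - 4) = -1 - 1*(-10) = -1 + 10 = 9)
-36*(n(-1, 3) + o) = -36*(1 + 9) = -36*10 = -360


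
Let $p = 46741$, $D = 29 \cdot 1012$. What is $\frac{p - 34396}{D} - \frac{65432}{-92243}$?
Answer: $\frac{3059038171}{2707147564} \approx 1.13$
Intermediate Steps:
$D = 29348$
$\frac{p - 34396}{D} - \frac{65432}{-92243} = \frac{46741 - 34396}{29348} - \frac{65432}{-92243} = 12345 \cdot \frac{1}{29348} - - \frac{65432}{92243} = \frac{12345}{29348} + \frac{65432}{92243} = \frac{3059038171}{2707147564}$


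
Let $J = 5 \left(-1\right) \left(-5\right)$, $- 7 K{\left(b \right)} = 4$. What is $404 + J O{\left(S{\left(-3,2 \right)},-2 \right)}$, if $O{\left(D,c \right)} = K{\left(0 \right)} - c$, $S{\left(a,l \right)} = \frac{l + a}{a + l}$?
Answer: $\frac{3078}{7} \approx 439.71$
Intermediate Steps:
$S{\left(a,l \right)} = 1$ ($S{\left(a,l \right)} = \frac{a + l}{a + l} = 1$)
$K{\left(b \right)} = - \frac{4}{7}$ ($K{\left(b \right)} = \left(- \frac{1}{7}\right) 4 = - \frac{4}{7}$)
$J = 25$ ($J = \left(-5\right) \left(-5\right) = 25$)
$O{\left(D,c \right)} = - \frac{4}{7} - c$
$404 + J O{\left(S{\left(-3,2 \right)},-2 \right)} = 404 + 25 \left(- \frac{4}{7} - -2\right) = 404 + 25 \left(- \frac{4}{7} + 2\right) = 404 + 25 \cdot \frac{10}{7} = 404 + \frac{250}{7} = \frac{3078}{7}$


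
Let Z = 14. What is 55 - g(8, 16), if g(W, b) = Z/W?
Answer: 213/4 ≈ 53.250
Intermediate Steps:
g(W, b) = 14/W
55 - g(8, 16) = 55 - 14/8 = 55 - 1*7/4 = 55 - 7/4 = 213/4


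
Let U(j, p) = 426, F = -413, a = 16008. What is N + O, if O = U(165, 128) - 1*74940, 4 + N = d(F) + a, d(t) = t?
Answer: -58923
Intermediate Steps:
N = 15591 (N = -4 + (-413 + 16008) = -4 + 15595 = 15591)
O = -74514 (O = 426 - 1*74940 = 426 - 74940 = -74514)
N + O = 15591 - 74514 = -58923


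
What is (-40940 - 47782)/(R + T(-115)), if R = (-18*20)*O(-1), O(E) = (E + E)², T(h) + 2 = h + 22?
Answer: 88722/1535 ≈ 57.799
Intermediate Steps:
T(h) = 20 + h (T(h) = -2 + (h + 22) = -2 + (22 + h) = 20 + h)
O(E) = 4*E² (O(E) = (2*E)² = 4*E²)
R = -1440 (R = (-18*20)*(4*(-1)²) = -1440 ≈ -1440.0)
(-40940 - 47782)/(R + T(-115)) = (-40940 - 47782)/(-1440 + (20 - 115)) = -88722/(-1440 - 95) = -88722/(-1535) = -88722*(-1/1535) = 88722/1535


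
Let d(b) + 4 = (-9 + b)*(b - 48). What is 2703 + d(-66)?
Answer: 11249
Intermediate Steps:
d(b) = -4 + (-48 + b)*(-9 + b) (d(b) = -4 + (-9 + b)*(b - 48) = -4 + (-9 + b)*(-48 + b) = -4 + (-48 + b)*(-9 + b))
2703 + d(-66) = 2703 + (428 + (-66)**2 - 57*(-66)) = 2703 + (428 + 4356 + 3762) = 2703 + 8546 = 11249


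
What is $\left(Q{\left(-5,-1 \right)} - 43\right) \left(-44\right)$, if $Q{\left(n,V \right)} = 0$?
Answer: $1892$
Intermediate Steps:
$\left(Q{\left(-5,-1 \right)} - 43\right) \left(-44\right) = \left(0 - 43\right) \left(-44\right) = \left(-43\right) \left(-44\right) = 1892$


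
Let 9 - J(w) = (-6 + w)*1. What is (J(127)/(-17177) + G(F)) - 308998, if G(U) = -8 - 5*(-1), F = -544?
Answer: -5307710065/17177 ≈ -3.0900e+5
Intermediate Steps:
G(U) = -3 (G(U) = -8 + 5 = -3)
J(w) = 15 - w (J(w) = 9 - (-6 + w) = 9 + (6 - w) = 15 - w)
(J(127)/(-17177) + G(F)) - 308998 = ((15 - 1*127)/(-17177) - 3) - 308998 = ((15 - 127)*(-1/17177) - 3) - 308998 = (-112*(-1/17177) - 3) - 308998 = (112/17177 - 3) - 308998 = -51419/17177 - 308998 = -5307710065/17177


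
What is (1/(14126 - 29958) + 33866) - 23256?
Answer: 167977519/15832 ≈ 10610.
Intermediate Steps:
(1/(14126 - 29958) + 33866) - 23256 = (1/(-15832) + 33866) - 23256 = (-1/15832 + 33866) - 23256 = 536166511/15832 - 23256 = 167977519/15832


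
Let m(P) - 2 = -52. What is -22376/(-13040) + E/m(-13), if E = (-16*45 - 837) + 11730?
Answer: -822107/4075 ≈ -201.74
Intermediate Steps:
m(P) = -50 (m(P) = 2 - 52 = -50)
E = 10173 (E = (-720 - 837) + 11730 = -1557 + 11730 = 10173)
-22376/(-13040) + E/m(-13) = -22376/(-13040) + 10173/(-50) = -22376*(-1/13040) + 10173*(-1/50) = 2797/1630 - 10173/50 = -822107/4075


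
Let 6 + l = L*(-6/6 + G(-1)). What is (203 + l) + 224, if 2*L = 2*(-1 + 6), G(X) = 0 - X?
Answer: 421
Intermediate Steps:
G(X) = -X
L = 5 (L = (2*(-1 + 6))/2 = (2*5)/2 = (½)*10 = 5)
l = -6 (l = -6 + 5*(-6/6 - 1*(-1)) = -6 + 5*(-6*⅙ + 1) = -6 + 5*(-1 + 1) = -6 + 5*0 = -6 + 0 = -6)
(203 + l) + 224 = (203 - 6) + 224 = 197 + 224 = 421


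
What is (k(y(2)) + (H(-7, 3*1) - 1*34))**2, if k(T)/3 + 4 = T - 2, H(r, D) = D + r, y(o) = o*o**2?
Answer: 1024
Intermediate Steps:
y(o) = o**3
k(T) = -18 + 3*T (k(T) = -12 + 3*(T - 2) = -12 + 3*(-2 + T) = -12 + (-6 + 3*T) = -18 + 3*T)
(k(y(2)) + (H(-7, 3*1) - 1*34))**2 = ((-18 + 3*2**3) + ((3*1 - 7) - 1*34))**2 = ((-18 + 3*8) + ((3 - 7) - 34))**2 = ((-18 + 24) + (-4 - 34))**2 = (6 - 38)**2 = (-32)**2 = 1024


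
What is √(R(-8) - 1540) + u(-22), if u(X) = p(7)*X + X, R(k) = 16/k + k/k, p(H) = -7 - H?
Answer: 286 + I*√1541 ≈ 286.0 + 39.256*I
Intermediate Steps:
R(k) = 1 + 16/k (R(k) = 16/k + 1 = 1 + 16/k)
u(X) = -13*X (u(X) = (-7 - 1*7)*X + X = (-7 - 7)*X + X = -14*X + X = -13*X)
√(R(-8) - 1540) + u(-22) = √((16 - 8)/(-8) - 1540) - 13*(-22) = √(-⅛*8 - 1540) + 286 = √(-1 - 1540) + 286 = √(-1541) + 286 = I*√1541 + 286 = 286 + I*√1541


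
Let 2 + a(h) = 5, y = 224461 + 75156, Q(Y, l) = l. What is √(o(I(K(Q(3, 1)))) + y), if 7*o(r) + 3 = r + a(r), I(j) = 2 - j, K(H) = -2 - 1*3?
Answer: √299618 ≈ 547.37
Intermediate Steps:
K(H) = -5 (K(H) = -2 - 3 = -5)
y = 299617
a(h) = 3 (a(h) = -2 + 5 = 3)
o(r) = r/7 (o(r) = -3/7 + (r + 3)/7 = -3/7 + (3 + r)/7 = -3/7 + (3/7 + r/7) = r/7)
√(o(I(K(Q(3, 1)))) + y) = √((2 - 1*(-5))/7 + 299617) = √((2 + 5)/7 + 299617) = √((⅐)*7 + 299617) = √(1 + 299617) = √299618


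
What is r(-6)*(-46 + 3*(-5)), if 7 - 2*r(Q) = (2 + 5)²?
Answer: 1281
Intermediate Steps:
r(Q) = -21 (r(Q) = 7/2 - (2 + 5)²/2 = 7/2 - ½*7² = 7/2 - ½*49 = 7/2 - 49/2 = -21)
r(-6)*(-46 + 3*(-5)) = -21*(-46 + 3*(-5)) = -21*(-46 - 15) = -21*(-61) = 1281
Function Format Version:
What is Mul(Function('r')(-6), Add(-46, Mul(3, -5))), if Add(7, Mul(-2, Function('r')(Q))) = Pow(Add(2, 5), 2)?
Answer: 1281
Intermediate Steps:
Function('r')(Q) = -21 (Function('r')(Q) = Add(Rational(7, 2), Mul(Rational(-1, 2), Pow(Add(2, 5), 2))) = Add(Rational(7, 2), Mul(Rational(-1, 2), Pow(7, 2))) = Add(Rational(7, 2), Mul(Rational(-1, 2), 49)) = Add(Rational(7, 2), Rational(-49, 2)) = -21)
Mul(Function('r')(-6), Add(-46, Mul(3, -5))) = Mul(-21, Add(-46, Mul(3, -5))) = Mul(-21, Add(-46, -15)) = Mul(-21, -61) = 1281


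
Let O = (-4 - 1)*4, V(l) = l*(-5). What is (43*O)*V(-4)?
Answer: -17200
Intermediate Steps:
V(l) = -5*l
O = -20 (O = -5*4 = -20)
(43*O)*V(-4) = (43*(-20))*(-5*(-4)) = -860*20 = -17200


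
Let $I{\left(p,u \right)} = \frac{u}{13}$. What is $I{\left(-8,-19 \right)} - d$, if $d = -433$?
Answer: $\frac{5610}{13} \approx 431.54$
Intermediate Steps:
$I{\left(p,u \right)} = \frac{u}{13}$ ($I{\left(p,u \right)} = u \frac{1}{13} = \frac{u}{13}$)
$I{\left(-8,-19 \right)} - d = \frac{1}{13} \left(-19\right) - -433 = - \frac{19}{13} + 433 = \frac{5610}{13}$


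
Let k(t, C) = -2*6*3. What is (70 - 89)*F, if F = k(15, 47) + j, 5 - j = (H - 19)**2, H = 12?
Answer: 1520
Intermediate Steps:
k(t, C) = -36 (k(t, C) = -12*3 = -36)
j = -44 (j = 5 - (12 - 19)**2 = 5 - 1*(-7)**2 = 5 - 1*49 = 5 - 49 = -44)
F = -80 (F = -36 - 44 = -80)
(70 - 89)*F = (70 - 89)*(-80) = -19*(-80) = 1520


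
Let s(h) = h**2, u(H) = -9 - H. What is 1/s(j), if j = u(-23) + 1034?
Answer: 1/1098304 ≈ 9.1050e-7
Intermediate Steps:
j = 1048 (j = (-9 - 1*(-23)) + 1034 = (-9 + 23) + 1034 = 14 + 1034 = 1048)
1/s(j) = 1/(1048**2) = 1/1098304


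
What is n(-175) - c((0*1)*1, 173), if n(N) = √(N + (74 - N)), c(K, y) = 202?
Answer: -202 + √74 ≈ -193.40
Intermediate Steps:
n(N) = √74
n(-175) - c((0*1)*1, 173) = √74 - 1*202 = √74 - 202 = -202 + √74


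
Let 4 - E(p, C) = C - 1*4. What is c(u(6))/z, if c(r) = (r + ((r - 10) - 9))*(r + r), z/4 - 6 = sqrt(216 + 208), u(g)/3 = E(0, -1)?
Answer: -2835/388 + 945*sqrt(106)/388 ≈ 17.769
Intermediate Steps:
E(p, C) = 8 - C (E(p, C) = 4 - (C - 1*4) = 4 - (C - 4) = 4 - (-4 + C) = 4 + (4 - C) = 8 - C)
u(g) = 27 (u(g) = 3*(8 - 1*(-1)) = 3*(8 + 1) = 3*9 = 27)
z = 24 + 8*sqrt(106) (z = 24 + 4*sqrt(216 + 208) = 24 + 4*sqrt(424) = 24 + 4*(2*sqrt(106)) = 24 + 8*sqrt(106) ≈ 106.36)
c(r) = 2*r*(-19 + 2*r) (c(r) = (r + ((-10 + r) - 9))*(2*r) = (r + (-19 + r))*(2*r) = (-19 + 2*r)*(2*r) = 2*r*(-19 + 2*r))
c(u(6))/z = (2*27*(-19 + 2*27))/(24 + 8*sqrt(106)) = (2*27*(-19 + 54))/(24 + 8*sqrt(106)) = (2*27*35)/(24 + 8*sqrt(106)) = 1890/(24 + 8*sqrt(106))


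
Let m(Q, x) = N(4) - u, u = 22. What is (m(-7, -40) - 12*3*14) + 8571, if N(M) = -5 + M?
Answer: 8044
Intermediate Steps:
m(Q, x) = -23 (m(Q, x) = (-5 + 4) - 1*22 = -1 - 22 = -23)
(m(-7, -40) - 12*3*14) + 8571 = (-23 - 12*3*14) + 8571 = (-23 - 36*14) + 8571 = (-23 - 504) + 8571 = -527 + 8571 = 8044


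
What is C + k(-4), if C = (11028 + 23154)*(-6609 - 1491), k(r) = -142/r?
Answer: -553748329/2 ≈ -2.7687e+8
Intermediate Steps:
C = -276874200 (C = 34182*(-8100) = -276874200)
C + k(-4) = -276874200 - 142/(-4) = -276874200 - 142*(-1/4) = -276874200 + 71/2 = -553748329/2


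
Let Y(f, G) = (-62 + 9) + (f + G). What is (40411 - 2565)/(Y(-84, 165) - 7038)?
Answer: -18923/3505 ≈ -5.3989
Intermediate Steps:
Y(f, G) = -53 + G + f (Y(f, G) = -53 + (G + f) = -53 + G + f)
(40411 - 2565)/(Y(-84, 165) - 7038) = (40411 - 2565)/((-53 + 165 - 84) - 7038) = 37846/(28 - 7038) = 37846/(-7010) = 37846*(-1/7010) = -18923/3505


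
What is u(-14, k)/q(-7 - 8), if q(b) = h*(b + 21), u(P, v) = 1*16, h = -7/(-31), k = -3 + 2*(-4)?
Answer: 248/21 ≈ 11.810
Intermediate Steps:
k = -11 (k = -3 - 8 = -11)
h = 7/31 (h = -7*(-1/31) = 7/31 ≈ 0.22581)
u(P, v) = 16
q(b) = 147/31 + 7*b/31 (q(b) = 7*(b + 21)/31 = 7*(21 + b)/31 = 147/31 + 7*b/31)
u(-14, k)/q(-7 - 8) = 16/(147/31 + 7*(-7 - 8)/31) = 16/(147/31 + (7/31)*(-15)) = 16/(147/31 - 105/31) = 16/(42/31) = 16*(31/42) = 248/21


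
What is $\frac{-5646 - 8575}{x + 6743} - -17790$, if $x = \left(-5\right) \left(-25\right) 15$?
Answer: $\frac{153299999}{8618} \approx 17788.0$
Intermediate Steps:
$x = 1875$ ($x = 125 \cdot 15 = 1875$)
$\frac{-5646 - 8575}{x + 6743} - -17790 = \frac{-5646 - 8575}{1875 + 6743} - -17790 = - \frac{14221}{8618} + 17790 = \frac{153299999}{8618}$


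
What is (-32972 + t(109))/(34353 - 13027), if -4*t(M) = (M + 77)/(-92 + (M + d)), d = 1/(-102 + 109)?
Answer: -2637977/1706080 ≈ -1.5462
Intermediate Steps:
d = 1/7 ≈ 0.14286
t(M) = -(77 + M)/(4*(-643/7 + M)) (t(M) = -(M + 77)/(4*(-92 + (M + 1/7))) = -(77 + M)/(4*(-92 + (1/7 + M))) = -(77 + M)/(4*(-643/7 + M)))
(-32972 + t(109))/(34353 - 13027) = (-32972 + 7*(-77 - 1*109)/(4*(-643 + 7*109)))/(34353 - 13027) = (-32972 + 7*(-77 - 109)/(4*(-643 + 763)))/21326 = (-32972 + (7/4)*(-186)/120)*(1/21326) = (-32972 + (7/4)*(1/120)*(-186))*(1/21326) = (-32972 - 217/80)*(1/21326) = -2637977/80*1/21326 = -2637977/1706080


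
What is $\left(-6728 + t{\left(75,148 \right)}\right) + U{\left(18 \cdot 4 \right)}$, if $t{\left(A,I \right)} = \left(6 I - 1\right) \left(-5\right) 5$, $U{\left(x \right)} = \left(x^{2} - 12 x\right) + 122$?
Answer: $-24461$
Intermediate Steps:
$U{\left(x \right)} = 122 + x^{2} - 12 x$
$t{\left(A,I \right)} = 25 - 150 I$ ($t{\left(A,I \right)} = \left(-1 + 6 I\right) \left(-5\right) 5 = \left(5 - 30 I\right) 5 = 25 - 150 I$)
$\left(-6728 + t{\left(75,148 \right)}\right) + U{\left(18 \cdot 4 \right)} = \left(-6728 + \left(25 - 22200\right)\right) + \left(122 + \left(18 \cdot 4\right)^{2} - 12 \cdot 18 \cdot 4\right) = \left(-6728 + \left(25 - 22200\right)\right) + \left(122 + 72^{2} - 864\right) = \left(-6728 - 22175\right) + \left(122 + 5184 - 864\right) = -28903 + 4442 = -24461$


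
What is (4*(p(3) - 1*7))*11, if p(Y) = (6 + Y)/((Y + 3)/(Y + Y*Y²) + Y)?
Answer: -737/4 ≈ -184.25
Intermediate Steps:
p(Y) = (6 + Y)/(Y + (3 + Y)/(Y + Y³)) (p(Y) = (6 + Y)/((3 + Y)/(Y + Y³) + Y) = (6 + Y)/(Y + (3 + Y)/(Y + Y³)))
(4*(p(3) - 1*7))*11 = (4*(3*(6 + 3 + 3³ + 6*3²)/(3 + 3 + 3² + 3⁴) - 1*7))*11 = (4*(3*(6 + 3 + 27 + 6*9)/(3 + 3 + 9 + 81) - 7))*11 = (4*(3*(6 + 3 + 27 + 54)/96 - 7))*11 = (4*(3*(1/96)*90 - 7))*11 = (4*(45/16 - 7))*11 = (4*(-67/16))*11 = -67/4*11 = -737/4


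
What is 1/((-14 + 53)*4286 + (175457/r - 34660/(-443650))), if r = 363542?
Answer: 16128540830/2695959158084197 ≈ 5.9825e-6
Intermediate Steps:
1/((-14 + 53)*4286 + (175457/r - 34660/(-443650))) = 1/((-14 + 53)*4286 + (175457/363542 - 34660/(-443650))) = 1/(39*4286 + (175457*(1/363542) - 34660*(-1/443650))) = 1/(167154 + (175457/363542 + 3466/44365)) = 1/(167154 + 9044186377/16128540830) = 1/(2695959158084197/16128540830) = 16128540830/2695959158084197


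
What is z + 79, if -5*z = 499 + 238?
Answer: -342/5 ≈ -68.400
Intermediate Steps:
z = -737/5 (z = -(499 + 238)/5 = -⅕*737 = -737/5 ≈ -147.40)
z + 79 = -737/5 + 79 = -342/5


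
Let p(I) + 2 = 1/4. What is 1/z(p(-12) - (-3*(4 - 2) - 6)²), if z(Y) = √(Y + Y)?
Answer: -I*√1166/583 ≈ -0.058571*I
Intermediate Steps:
p(I) = -7/4 (p(I) = -2 + 1/4 = -2 + 1*(¼) = -2 + ¼ = -7/4)
z(Y) = √2*√Y (z(Y) = √(2*Y) = √2*√Y)
1/z(p(-12) - (-3*(4 - 2) - 6)²) = 1/(√2*√(-7/4 - (-3*(4 - 2) - 6)²)) = 1/(√2*√(-7/4 - (-3*2 - 6)²)) = 1/(√2*√(-7/4 - (-6 - 6)²)) = 1/(√2*√(-7/4 - 1*(-12)²)) = 1/(√2*√(-7/4 - 1*144)) = 1/(√2*√(-7/4 - 144)) = 1/(√2*√(-583/4)) = 1/(√2*(I*√583/2)) = 1/(I*√1166/2) = -I*√1166/583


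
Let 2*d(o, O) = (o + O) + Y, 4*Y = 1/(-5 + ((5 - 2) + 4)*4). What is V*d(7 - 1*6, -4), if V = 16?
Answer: -550/23 ≈ -23.913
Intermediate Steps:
Y = 1/92 (Y = 1/(4*(-5 + ((5 - 2) + 4)*4)) = 1/(4*(-5 + (3 + 4)*4)) = 1/(4*(-5 + 7*4)) = 1/(4*(-5 + 28)) = (¼)/23 = (¼)*(1/23) = 1/92 ≈ 0.010870)
d(o, O) = 1/184 + O/2 + o/2 (d(o, O) = ((o + O) + 1/92)/2 = ((O + o) + 1/92)/2 = (1/92 + O + o)/2 = 1/184 + O/2 + o/2)
V*d(7 - 1*6, -4) = 16*(1/184 + (½)*(-4) + (7 - 1*6)/2) = 16*(1/184 - 2 + (7 - 6)/2) = 16*(1/184 - 2 + (½)*1) = 16*(1/184 - 2 + ½) = 16*(-275/184) = -550/23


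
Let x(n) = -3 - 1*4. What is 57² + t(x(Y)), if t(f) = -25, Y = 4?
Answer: 3224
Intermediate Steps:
x(n) = -7 (x(n) = -3 - 4 = -7)
57² + t(x(Y)) = 57² - 25 = 3249 - 25 = 3224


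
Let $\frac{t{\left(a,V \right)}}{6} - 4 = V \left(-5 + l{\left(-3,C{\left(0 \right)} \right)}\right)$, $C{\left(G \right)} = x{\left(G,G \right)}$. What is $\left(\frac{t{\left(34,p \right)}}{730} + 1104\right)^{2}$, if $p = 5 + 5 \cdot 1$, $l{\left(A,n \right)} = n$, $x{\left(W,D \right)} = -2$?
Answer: $\frac{162217228644}{133225} \approx 1.2176 \cdot 10^{6}$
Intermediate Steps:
$C{\left(G \right)} = -2$
$p = 10$ ($p = 5 + 5 = 10$)
$t{\left(a,V \right)} = 24 - 42 V$ ($t{\left(a,V \right)} = 24 + 6 V \left(-5 - 2\right) = 24 + 6 V \left(-7\right) = 24 + 6 \left(- 7 V\right) = 24 - 42 V$)
$\left(\frac{t{\left(34,p \right)}}{730} + 1104\right)^{2} = \left(\frac{24 - 420}{730} + 1104\right)^{2} = \left(\left(24 - 420\right) \frac{1}{730} + 1104\right)^{2} = \left(\left(-396\right) \frac{1}{730} + 1104\right)^{2} = \left(- \frac{198}{365} + 1104\right)^{2} = \left(\frac{402762}{365}\right)^{2} = \frac{162217228644}{133225}$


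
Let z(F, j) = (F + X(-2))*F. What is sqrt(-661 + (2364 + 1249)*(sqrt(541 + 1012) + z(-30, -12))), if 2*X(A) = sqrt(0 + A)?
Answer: sqrt(3251039 + 3613*sqrt(1553) - 54195*I*sqrt(2)) ≈ 1842.2 - 20.8*I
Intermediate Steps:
X(A) = sqrt(A)/2 (X(A) = sqrt(0 + A)/2 = sqrt(A)/2)
z(F, j) = F*(F + I*sqrt(2)/2) (z(F, j) = (F + sqrt(-2)/2)*F = (F + (I*sqrt(2))/2)*F = (F + I*sqrt(2)/2)*F = F*(F + I*sqrt(2)/2))
sqrt(-661 + (2364 + 1249)*(sqrt(541 + 1012) + z(-30, -12))) = sqrt(-661 + (2364 + 1249)*(sqrt(541 + 1012) + (1/2)*(-30)*(2*(-30) + I*sqrt(2)))) = sqrt(-661 + 3613*(sqrt(1553) + (1/2)*(-30)*(-60 + I*sqrt(2)))) = sqrt(-661 + 3613*(sqrt(1553) + (900 - 15*I*sqrt(2)))) = sqrt(-661 + 3613*(900 + sqrt(1553) - 15*I*sqrt(2))) = sqrt(-661 + (3251700 + 3613*sqrt(1553) - 54195*I*sqrt(2))) = sqrt(3251039 + 3613*sqrt(1553) - 54195*I*sqrt(2))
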